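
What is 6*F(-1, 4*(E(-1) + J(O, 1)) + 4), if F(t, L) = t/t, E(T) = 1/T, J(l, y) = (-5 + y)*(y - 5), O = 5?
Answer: 6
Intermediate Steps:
J(l, y) = (-5 + y)² (J(l, y) = (-5 + y)*(-5 + y) = (-5 + y)²)
F(t, L) = 1
6*F(-1, 4*(E(-1) + J(O, 1)) + 4) = 6*1 = 6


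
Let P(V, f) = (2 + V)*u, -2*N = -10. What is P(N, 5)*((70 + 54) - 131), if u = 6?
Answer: -294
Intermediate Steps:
N = 5 (N = -½*(-10) = 5)
P(V, f) = 12 + 6*V (P(V, f) = (2 + V)*6 = 12 + 6*V)
P(N, 5)*((70 + 54) - 131) = (12 + 6*5)*((70 + 54) - 131) = (12 + 30)*(124 - 131) = 42*(-7) = -294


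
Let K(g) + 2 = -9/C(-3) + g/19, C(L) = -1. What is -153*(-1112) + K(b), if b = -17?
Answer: 3232700/19 ≈ 1.7014e+5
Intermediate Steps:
K(g) = 7 + g/19 (K(g) = -2 + (-9/(-1) + g/19) = -2 + (-9*(-1) + g*(1/19)) = -2 + (9 + g/19) = 7 + g/19)
-153*(-1112) + K(b) = -153*(-1112) + (7 + (1/19)*(-17)) = 170136 + (7 - 17/19) = 170136 + 116/19 = 3232700/19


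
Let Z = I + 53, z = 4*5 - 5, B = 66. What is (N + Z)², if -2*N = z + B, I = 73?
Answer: 29241/4 ≈ 7310.3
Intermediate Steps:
z = 15 (z = 20 - 5 = 15)
Z = 126 (Z = 73 + 53 = 126)
N = -81/2 (N = -(15 + 66)/2 = -½*81 = -81/2 ≈ -40.500)
(N + Z)² = (-81/2 + 126)² = (171/2)² = 29241/4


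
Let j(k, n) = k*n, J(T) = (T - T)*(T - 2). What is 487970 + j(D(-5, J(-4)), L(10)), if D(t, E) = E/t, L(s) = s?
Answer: 487970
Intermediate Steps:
J(T) = 0 (J(T) = 0*(-2 + T) = 0)
487970 + j(D(-5, J(-4)), L(10)) = 487970 + (0/(-5))*10 = 487970 + (0*(-⅕))*10 = 487970 + 0*10 = 487970 + 0 = 487970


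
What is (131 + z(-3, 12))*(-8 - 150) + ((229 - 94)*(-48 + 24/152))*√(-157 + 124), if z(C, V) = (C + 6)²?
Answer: -22120 - 122715*I*√33/19 ≈ -22120.0 - 37102.0*I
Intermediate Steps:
z(C, V) = (6 + C)²
(131 + z(-3, 12))*(-8 - 150) + ((229 - 94)*(-48 + 24/152))*√(-157 + 124) = (131 + (6 - 3)²)*(-8 - 150) + ((229 - 94)*(-48 + 24/152))*√(-157 + 124) = (131 + 3²)*(-158) + (135*(-48 + 24*(1/152)))*√(-33) = (131 + 9)*(-158) + (135*(-48 + 3/19))*(I*√33) = 140*(-158) + (135*(-909/19))*(I*√33) = -22120 - 122715*I*√33/19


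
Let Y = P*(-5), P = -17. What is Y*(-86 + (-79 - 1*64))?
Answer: -19465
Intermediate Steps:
Y = 85 (Y = -17*(-5) = 85)
Y*(-86 + (-79 - 1*64)) = 85*(-86 + (-79 - 1*64)) = 85*(-86 + (-79 - 64)) = 85*(-86 - 143) = 85*(-229) = -19465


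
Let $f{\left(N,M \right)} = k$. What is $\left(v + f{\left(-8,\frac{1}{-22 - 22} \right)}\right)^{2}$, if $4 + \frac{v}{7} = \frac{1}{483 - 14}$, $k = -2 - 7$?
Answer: $\frac{6140484}{4489} \approx 1367.9$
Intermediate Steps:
$k = -9$
$v = - \frac{1875}{67}$ ($v = -28 + \frac{7}{483 - 14} = -28 + \frac{7}{469} = -28 + 7 \cdot \frac{1}{469} = -28 + \frac{1}{67} = - \frac{1875}{67} \approx -27.985$)
$f{\left(N,M \right)} = -9$
$\left(v + f{\left(-8,\frac{1}{-22 - 22} \right)}\right)^{2} = \left(- \frac{1875}{67} - 9\right)^{2} = \left(- \frac{2478}{67}\right)^{2} = \frac{6140484}{4489}$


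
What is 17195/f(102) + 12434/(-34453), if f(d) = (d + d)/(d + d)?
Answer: 592406901/34453 ≈ 17195.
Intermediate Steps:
f(d) = 1 (f(d) = (2*d)/((2*d)) = (2*d)*(1/(2*d)) = 1)
17195/f(102) + 12434/(-34453) = 17195/1 + 12434/(-34453) = 17195*1 + 12434*(-1/34453) = 17195 - 12434/34453 = 592406901/34453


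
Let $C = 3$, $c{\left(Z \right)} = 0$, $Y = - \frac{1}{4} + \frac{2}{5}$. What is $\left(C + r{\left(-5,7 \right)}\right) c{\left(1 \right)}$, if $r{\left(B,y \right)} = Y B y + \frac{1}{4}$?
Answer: $0$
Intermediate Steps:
$Y = \frac{3}{20}$ ($Y = \left(-1\right) \frac{1}{4} + 2 \cdot \frac{1}{5} = - \frac{1}{4} + \frac{2}{5} = \frac{3}{20} \approx 0.15$)
$r{\left(B,y \right)} = \frac{1}{4} + \frac{3 B y}{20}$ ($r{\left(B,y \right)} = \frac{3 B}{20} y + \frac{1}{4} = \frac{3 B y}{20} + \frac{1}{4} = \frac{1}{4} + \frac{3 B y}{20}$)
$\left(C + r{\left(-5,7 \right)}\right) c{\left(1 \right)} = \left(3 + \left(\frac{1}{4} + \frac{3}{20} \left(-5\right) 7\right)\right) 0 = \left(3 + \left(\frac{1}{4} - \frac{21}{4}\right)\right) 0 = \left(3 - 5\right) 0 = \left(-2\right) 0 = 0$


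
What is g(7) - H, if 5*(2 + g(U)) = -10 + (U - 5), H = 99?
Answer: -513/5 ≈ -102.60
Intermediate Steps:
g(U) = -5 + U/5 (g(U) = -2 + (-10 + (U - 5))/5 = -2 + (-10 + (-5 + U))/5 = -2 + (-15 + U)/5 = -2 + (-3 + U/5) = -5 + U/5)
g(7) - H = (-5 + (1/5)*7) - 1*99 = (-5 + 7/5) - 99 = -18/5 - 99 = -513/5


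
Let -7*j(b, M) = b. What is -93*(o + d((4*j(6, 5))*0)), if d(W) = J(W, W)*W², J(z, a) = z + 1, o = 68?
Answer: -6324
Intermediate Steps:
j(b, M) = -b/7
J(z, a) = 1 + z
d(W) = W²*(1 + W) (d(W) = (1 + W)*W² = W²*(1 + W))
-93*(o + d((4*j(6, 5))*0)) = -93*(68 + ((4*(-⅐*6))*0)²*(1 + (4*(-⅐*6))*0)) = -93*(68 + ((4*(-6/7))*0)²*(1 + (4*(-6/7))*0)) = -93*(68 + (-24/7*0)²*(1 - 24/7*0)) = -93*(68 + 0²*(1 + 0)) = -93*(68 + 0*1) = -93*(68 + 0) = -93*68 = -6324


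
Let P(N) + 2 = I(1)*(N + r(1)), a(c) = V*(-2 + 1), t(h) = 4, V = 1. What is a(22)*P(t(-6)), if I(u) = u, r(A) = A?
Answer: -3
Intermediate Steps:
a(c) = -1 (a(c) = 1*(-2 + 1) = 1*(-1) = -1)
P(N) = -1 + N (P(N) = -2 + 1*(N + 1) = -2 + 1*(1 + N) = -2 + (1 + N) = -1 + N)
a(22)*P(t(-6)) = -(-1 + 4) = -1*3 = -3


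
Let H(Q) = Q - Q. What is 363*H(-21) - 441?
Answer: -441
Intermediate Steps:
H(Q) = 0
363*H(-21) - 441 = 363*0 - 441 = 0 - 441 = -441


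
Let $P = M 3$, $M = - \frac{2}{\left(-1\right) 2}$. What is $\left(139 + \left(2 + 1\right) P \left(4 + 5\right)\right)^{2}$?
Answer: $48400$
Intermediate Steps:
$M = 1$ ($M = - \frac{2}{-2} = \left(-2\right) \left(- \frac{1}{2}\right) = 1$)
$P = 3$ ($P = 1 \cdot 3 = 3$)
$\left(139 + \left(2 + 1\right) P \left(4 + 5\right)\right)^{2} = \left(139 + \left(2 + 1\right) 3 \left(4 + 5\right)\right)^{2} = \left(139 + 3 \cdot 3 \cdot 9\right)^{2} = \left(139 + 3 \cdot 27\right)^{2} = \left(139 + 81\right)^{2} = 220^{2} = 48400$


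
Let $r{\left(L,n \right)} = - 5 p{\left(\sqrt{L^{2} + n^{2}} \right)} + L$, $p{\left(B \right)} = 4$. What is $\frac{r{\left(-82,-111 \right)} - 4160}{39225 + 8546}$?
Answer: $- \frac{4262}{47771} \approx -0.089217$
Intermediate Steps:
$r{\left(L,n \right)} = -20 + L$ ($r{\left(L,n \right)} = \left(-5\right) 4 + L = -20 + L$)
$\frac{r{\left(-82,-111 \right)} - 4160}{39225 + 8546} = \frac{\left(-20 - 82\right) - 4160}{39225 + 8546} = \frac{-102 - 4160}{47771} = \left(-4262\right) \frac{1}{47771} = - \frac{4262}{47771}$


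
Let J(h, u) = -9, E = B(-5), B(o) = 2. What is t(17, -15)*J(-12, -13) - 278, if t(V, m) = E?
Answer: -296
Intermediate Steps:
E = 2
t(V, m) = 2
t(17, -15)*J(-12, -13) - 278 = 2*(-9) - 278 = -18 - 278 = -296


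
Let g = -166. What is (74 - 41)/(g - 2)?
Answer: -11/56 ≈ -0.19643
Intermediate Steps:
(74 - 41)/(g - 2) = (74 - 41)/(-166 - 2) = 33/(-168) = 33*(-1/168) = -11/56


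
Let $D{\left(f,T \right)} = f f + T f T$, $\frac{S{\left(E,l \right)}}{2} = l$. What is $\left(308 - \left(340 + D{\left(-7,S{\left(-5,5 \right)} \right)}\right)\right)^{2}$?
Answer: $383161$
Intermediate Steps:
$S{\left(E,l \right)} = 2 l$
$D{\left(f,T \right)} = f^{2} + f T^{2}$
$\left(308 - \left(340 + D{\left(-7,S{\left(-5,5 \right)} \right)}\right)\right)^{2} = \left(308 - \left(340 - 7 \left(-7 + \left(2 \cdot 5\right)^{2}\right)\right)\right)^{2} = \left(308 - \left(340 - 7 \left(-7 + 10^{2}\right)\right)\right)^{2} = \left(308 - \left(340 - 7 \left(-7 + 100\right)\right)\right)^{2} = \left(308 - \left(340 - 651\right)\right)^{2} = \left(308 - -311\right)^{2} = \left(308 + \left(-340 + 651\right)\right)^{2} = \left(308 + 311\right)^{2} = 619^{2} = 383161$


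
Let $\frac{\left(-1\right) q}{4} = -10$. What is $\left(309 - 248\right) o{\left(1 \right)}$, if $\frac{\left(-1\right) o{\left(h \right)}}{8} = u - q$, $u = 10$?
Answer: $14640$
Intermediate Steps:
$q = 40$ ($q = \left(-4\right) \left(-10\right) = 40$)
$o{\left(h \right)} = 240$ ($o{\left(h \right)} = - 8 \left(10 - 40\right) = \left(-8\right) \left(-30\right) = 240$)
$\left(309 - 248\right) o{\left(1 \right)} = \left(309 - 248\right) 240 = 61 \cdot 240 = 14640$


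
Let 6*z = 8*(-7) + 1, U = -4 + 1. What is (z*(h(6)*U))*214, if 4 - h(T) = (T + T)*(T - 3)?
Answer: -188320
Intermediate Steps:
h(T) = 4 - 2*T*(-3 + T) (h(T) = 4 - (T + T)*(T - 3) = 4 - 2*T*(-3 + T))
U = -3
z = -55/6 (z = (8*(-7) + 1)/6 = (-56 + 1)/6 = (⅙)*(-55) = -55/6 ≈ -9.1667)
(z*(h(6)*U))*214 = -55*(4 - 2*6² + 6*6)*(-3)/6*214 = -55*(4 - 2*36 + 36)*(-3)/6*214 = -55*(4 - 72 + 36)*(-3)/6*214 = -(-880)*(-3)/3*214 = -55/6*96*214 = -880*214 = -188320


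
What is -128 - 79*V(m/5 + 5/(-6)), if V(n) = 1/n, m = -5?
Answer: -934/11 ≈ -84.909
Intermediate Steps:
-128 - 79*V(m/5 + 5/(-6)) = -128 - 79/(-5/5 + 5/(-6)) = -128 - 79/(-5*⅕ + 5*(-⅙)) = -128 - 79/(-1 - ⅚) = -128 - 79/(-11/6) = -128 - 79*(-6/11) = -128 + 474/11 = -934/11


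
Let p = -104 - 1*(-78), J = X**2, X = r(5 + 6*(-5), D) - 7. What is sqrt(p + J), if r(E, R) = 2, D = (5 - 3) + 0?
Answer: I ≈ 1.0*I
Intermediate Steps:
D = 2 (D = 2 + 0 = 2)
X = -5 (X = 2 - 7 = -5)
J = 25 (J = (-5)**2 = 25)
p = -26 (p = -104 + 78 = -26)
sqrt(p + J) = sqrt(-26 + 25) = sqrt(-1) = I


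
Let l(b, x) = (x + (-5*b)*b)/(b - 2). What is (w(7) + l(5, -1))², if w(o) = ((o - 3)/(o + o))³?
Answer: 207302404/117649 ≈ 1762.0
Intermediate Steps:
w(o) = (-3 + o)³/(8*o³) (w(o) = ((-3 + o)/((2*o)))³ = ((-3 + o)*(1/(2*o)))³ = ((-3 + o)/(2*o))³ = (-3 + o)³/(8*o³))
l(b, x) = (x - 5*b²)/(-2 + b)
(w(7) + l(5, -1))² = ((⅛)*(-3 + 7)³/7³ + (-1 - 5*5²)/(-2 + 5))² = ((⅛)*(1/343)*4³ + (-1 - 5*25)/3)² = ((⅛)*(1/343)*64 + (-1 - 125)/3)² = (8/343 + (⅓)*(-126))² = (8/343 - 42)² = (-14398/343)² = 207302404/117649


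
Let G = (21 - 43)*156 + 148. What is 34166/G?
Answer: -17083/1642 ≈ -10.404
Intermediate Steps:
G = -3284 (G = -22*156 + 148 = -3432 + 148 = -3284)
34166/G = 34166/(-3284) = 34166*(-1/3284) = -17083/1642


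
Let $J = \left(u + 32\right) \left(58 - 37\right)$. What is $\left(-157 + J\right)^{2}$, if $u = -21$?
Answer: $5476$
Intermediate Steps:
$J = 231$ ($J = \left(-21 + 32\right) \left(58 - 37\right) = 11 \cdot 21 = 231$)
$\left(-157 + J\right)^{2} = \left(-157 + 231\right)^{2} = 74^{2} = 5476$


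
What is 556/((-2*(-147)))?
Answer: 278/147 ≈ 1.8912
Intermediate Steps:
556/((-2*(-147))) = 556/294 = 556*(1/294) = 278/147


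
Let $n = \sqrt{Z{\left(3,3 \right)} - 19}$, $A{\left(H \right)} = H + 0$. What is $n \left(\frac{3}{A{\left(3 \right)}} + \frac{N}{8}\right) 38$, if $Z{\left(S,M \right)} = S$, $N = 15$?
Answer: $437 i \approx 437.0 i$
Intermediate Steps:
$A{\left(H \right)} = H$
$n = 4 i$ ($n = \sqrt{3 - 19} = \sqrt{-16} = 4 i \approx 4.0 i$)
$n \left(\frac{3}{A{\left(3 \right)}} + \frac{N}{8}\right) 38 = 4 i \left(\frac{3}{3} + \frac{15}{8}\right) 38 = 4 i \left(3 \cdot \frac{1}{3} + 15 \cdot \frac{1}{8}\right) 38 = 4 i \left(1 + \frac{15}{8}\right) 38 = 4 i \frac{23}{8} \cdot 38 = \frac{23 i}{2} \cdot 38 = 437 i$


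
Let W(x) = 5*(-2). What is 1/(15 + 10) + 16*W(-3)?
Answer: -3999/25 ≈ -159.96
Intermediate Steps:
W(x) = -10
1/(15 + 10) + 16*W(-3) = 1/(15 + 10) + 16*(-10) = 1/25 - 160 = -3999/25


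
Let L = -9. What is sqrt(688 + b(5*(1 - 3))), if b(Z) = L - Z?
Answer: sqrt(689) ≈ 26.249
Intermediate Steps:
b(Z) = -9 - Z
sqrt(688 + b(5*(1 - 3))) = sqrt(688 + (-9 - 5*(1 - 3))) = sqrt(688 + (-9 - 5*(-2))) = sqrt(688 + (-9 - 1*(-10))) = sqrt(688 + (-9 + 10)) = sqrt(688 + 1) = sqrt(689)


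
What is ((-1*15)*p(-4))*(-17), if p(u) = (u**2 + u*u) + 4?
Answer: 9180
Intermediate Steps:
p(u) = 4 + 2*u**2 (p(u) = (u**2 + u**2) + 4 = 2*u**2 + 4 = 4 + 2*u**2)
((-1*15)*p(-4))*(-17) = ((-1*15)*(4 + 2*(-4)**2))*(-17) = -15*(4 + 2*16)*(-17) = -15*(4 + 32)*(-17) = -15*36*(-17) = -540*(-17) = 9180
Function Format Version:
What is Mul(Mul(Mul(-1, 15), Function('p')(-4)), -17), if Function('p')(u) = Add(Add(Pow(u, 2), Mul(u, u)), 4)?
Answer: 9180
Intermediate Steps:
Function('p')(u) = Add(4, Mul(2, Pow(u, 2))) (Function('p')(u) = Add(Add(Pow(u, 2), Pow(u, 2)), 4) = Add(Mul(2, Pow(u, 2)), 4) = Add(4, Mul(2, Pow(u, 2))))
Mul(Mul(Mul(-1, 15), Function('p')(-4)), -17) = Mul(Mul(Mul(-1, 15), Add(4, Mul(2, Pow(-4, 2)))), -17) = Mul(Mul(-15, Add(4, Mul(2, 16))), -17) = Mul(Mul(-15, Add(4, 32)), -17) = Mul(Mul(-15, 36), -17) = Mul(-540, -17) = 9180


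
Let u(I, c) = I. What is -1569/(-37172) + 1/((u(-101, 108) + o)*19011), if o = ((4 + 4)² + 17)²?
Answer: 24086323789/570641590290 ≈ 0.042209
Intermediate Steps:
o = 6561 (o = (8² + 17)² = (64 + 17)² = 81² = 6561)
-1569/(-37172) + 1/((u(-101, 108) + o)*19011) = -1569/(-37172) + 1/((-101 + 6561)*19011) = -1569*(-1/37172) + (1/19011)/6460 = 1569/37172 + (1/6460)*(1/19011) = 1569/37172 + 1/122811060 = 24086323789/570641590290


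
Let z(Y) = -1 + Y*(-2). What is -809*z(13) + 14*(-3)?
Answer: 21801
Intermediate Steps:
z(Y) = -1 - 2*Y
-809*z(13) + 14*(-3) = -809*(-1 - 2*13) + 14*(-3) = -809*(-1 - 26) - 42 = -809*(-27) - 42 = 21843 - 42 = 21801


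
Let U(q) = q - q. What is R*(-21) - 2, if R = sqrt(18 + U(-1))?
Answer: -2 - 63*sqrt(2) ≈ -91.095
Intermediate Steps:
U(q) = 0
R = 3*sqrt(2) (R = sqrt(18 + 0) = sqrt(18) = 3*sqrt(2) ≈ 4.2426)
R*(-21) - 2 = (3*sqrt(2))*(-21) - 2 = -63*sqrt(2) - 2 = -2 - 63*sqrt(2)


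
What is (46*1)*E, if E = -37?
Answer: -1702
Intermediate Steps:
(46*1)*E = (46*1)*(-37) = 46*(-37) = -1702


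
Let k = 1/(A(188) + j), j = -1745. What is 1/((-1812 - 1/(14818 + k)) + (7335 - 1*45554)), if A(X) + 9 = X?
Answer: -23204987/928918836163 ≈ -2.4981e-5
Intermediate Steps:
A(X) = -9 + X
k = -1/1566 (k = 1/((-9 + 188) - 1745) = 1/(179 - 1745) = 1/(-1566) = -1/1566 ≈ -0.00063857)
1/((-1812 - 1/(14818 + k)) + (7335 - 1*45554)) = 1/((-1812 - 1/(14818 - 1/1566)) + (7335 - 1*45554)) = 1/((-1812 - 1/23204987/1566) + (7335 - 45554)) = 1/((-1812 - 1*1566/23204987) - 38219) = 1/((-1812 - 1566/23204987) - 38219) = 1/(-42047438010/23204987 - 38219) = 1/(-928918836163/23204987) = -23204987/928918836163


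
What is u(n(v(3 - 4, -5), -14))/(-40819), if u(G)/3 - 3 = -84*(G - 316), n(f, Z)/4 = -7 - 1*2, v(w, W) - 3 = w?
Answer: -88713/40819 ≈ -2.1733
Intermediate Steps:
v(w, W) = 3 + w
n(f, Z) = -36 (n(f, Z) = 4*(-7 - 1*2) = 4*(-7 - 2) = 4*(-9) = -36)
u(G) = 79641 - 252*G (u(G) = 9 + 3*(-84*(G - 316)) = 9 + 3*(-84*(-316 + G)) = 9 + 3*(26544 - 84*G) = 9 + (79632 - 252*G) = 79641 - 252*G)
u(n(v(3 - 4, -5), -14))/(-40819) = (79641 - 252*(-36))/(-40819) = (79641 + 9072)*(-1/40819) = 88713*(-1/40819) = -88713/40819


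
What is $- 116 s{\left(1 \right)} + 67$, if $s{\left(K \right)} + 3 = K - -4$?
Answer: $-165$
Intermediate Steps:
$s{\left(K \right)} = 1 + K$ ($s{\left(K \right)} = -3 + \left(K - -4\right) = -3 + \left(K + 4\right) = -3 + \left(4 + K\right) = 1 + K$)
$- 116 s{\left(1 \right)} + 67 = - 116 \left(1 + 1\right) + 67 = \left(-116\right) 2 + 67 = -232 + 67 = -165$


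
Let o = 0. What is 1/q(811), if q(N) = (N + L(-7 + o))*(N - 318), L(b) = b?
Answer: 1/396372 ≈ 2.5229e-6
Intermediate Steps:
q(N) = (-318 + N)*(-7 + N) (q(N) = (N + (-7 + 0))*(N - 318) = (N - 7)*(-318 + N) = (-7 + N)*(-318 + N) = (-318 + N)*(-7 + N))
1/q(811) = 1/(2226 + 811² - 325*811) = 1/(2226 + 657721 - 263575) = 1/396372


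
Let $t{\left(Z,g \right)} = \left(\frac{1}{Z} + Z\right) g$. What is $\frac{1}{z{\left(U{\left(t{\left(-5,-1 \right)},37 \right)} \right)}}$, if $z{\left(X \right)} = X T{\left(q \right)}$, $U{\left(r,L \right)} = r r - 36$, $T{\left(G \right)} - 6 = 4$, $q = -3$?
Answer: $- \frac{5}{448} \approx -0.011161$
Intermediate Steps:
$t{\left(Z,g \right)} = g \left(Z + \frac{1}{Z}\right)$ ($t{\left(Z,g \right)} = \left(Z + \frac{1}{Z}\right) g = g \left(Z + \frac{1}{Z}\right)$)
$T{\left(G \right)} = 10$ ($T{\left(G \right)} = 6 + 4 = 10$)
$U{\left(r,L \right)} = -36 + r^{2}$ ($U{\left(r,L \right)} = r^{2} - 36 = -36 + r^{2}$)
$z{\left(X \right)} = 10 X$ ($z{\left(X \right)} = X 10 = 10 X$)
$\frac{1}{z{\left(U{\left(t{\left(-5,-1 \right)},37 \right)} \right)}} = \frac{1}{10 \left(-36 + \left(\left(-5\right) \left(-1\right) - \frac{1}{-5}\right)^{2}\right)} = \frac{1}{10 \left(-36 + \left(5 - - \frac{1}{5}\right)^{2}\right)} = \frac{1}{10 \left(-36 + \left(5 + \frac{1}{5}\right)^{2}\right)} = \frac{1}{10 \left(-36 + \left(\frac{26}{5}\right)^{2}\right)} = \frac{1}{10 \left(-36 + \frac{676}{25}\right)} = \frac{1}{10 \left(- \frac{224}{25}\right)} = \frac{1}{- \frac{448}{5}} = - \frac{5}{448}$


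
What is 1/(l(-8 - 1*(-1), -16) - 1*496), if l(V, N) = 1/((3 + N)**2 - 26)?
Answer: -143/70927 ≈ -0.0020162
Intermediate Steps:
l(V, N) = 1/(-26 + (3 + N)**2)
1/(l(-8 - 1*(-1), -16) - 1*496) = 1/(1/(-26 + (3 - 16)**2) - 1*496) = 1/(1/(-26 + (-13)**2) - 496) = 1/(1/(-26 + 169) - 496) = 1/(1/143 - 496) = 1/(-70927/143) = -143/70927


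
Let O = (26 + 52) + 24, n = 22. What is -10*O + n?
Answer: -998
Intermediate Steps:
O = 102 (O = 78 + 24 = 102)
-10*O + n = -10*102 + 22 = -1020 + 22 = -998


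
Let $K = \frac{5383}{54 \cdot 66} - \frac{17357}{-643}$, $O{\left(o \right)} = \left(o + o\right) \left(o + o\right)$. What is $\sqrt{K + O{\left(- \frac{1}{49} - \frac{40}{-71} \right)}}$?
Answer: $\frac{\sqrt{5823382939281131345}}{442925406} \approx 5.4482$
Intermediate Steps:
$O{\left(o \right)} = 4 o^{2}$ ($O{\left(o \right)} = 2 o 2 o = 4 o^{2}$)
$K = \frac{65321617}{2291652}$ ($K = \frac{5383}{3564} - - \frac{17357}{643} = 5383 \cdot \frac{1}{3564} + \frac{17357}{643} = \frac{5383}{3564} + \frac{17357}{643} = \frac{65321617}{2291652} \approx 28.504$)
$\sqrt{K + O{\left(- \frac{1}{49} - \frac{40}{-71} \right)}} = \sqrt{\frac{65321617}{2291652} + 4 \left(- \frac{1}{49} - \frac{40}{-71}\right)^{2}} = \sqrt{\frac{65321617}{2291652} + 4 \left(\left(-1\right) \frac{1}{49} - - \frac{40}{71}\right)^{2}} = \sqrt{\frac{65321617}{2291652} + 4 \left(- \frac{1}{49} + \frac{40}{71}\right)^{2}} = \sqrt{\frac{65321617}{2291652} + 4 \left(\frac{1889}{3479}\right)^{2}} = \sqrt{\frac{65321617}{2291652} + 4 \cdot \frac{3568321}{12103441}} = \sqrt{\frac{65321617}{2291652} + \frac{14273284}{12103441}} = \sqrt{\frac{823325737209265}{27736874774532}} = \frac{\sqrt{5823382939281131345}}{442925406}$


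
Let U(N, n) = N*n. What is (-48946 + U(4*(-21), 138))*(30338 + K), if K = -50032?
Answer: 1192235372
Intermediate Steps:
(-48946 + U(4*(-21), 138))*(30338 + K) = (-48946 + (4*(-21))*138)*(30338 - 50032) = (-48946 - 84*138)*(-19694) = (-48946 - 11592)*(-19694) = -60538*(-19694) = 1192235372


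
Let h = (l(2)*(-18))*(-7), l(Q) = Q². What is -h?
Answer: -504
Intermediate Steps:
h = 504 (h = (2²*(-18))*(-7) = (4*(-18))*(-7) = -72*(-7) = 504)
-h = -1*504 = -504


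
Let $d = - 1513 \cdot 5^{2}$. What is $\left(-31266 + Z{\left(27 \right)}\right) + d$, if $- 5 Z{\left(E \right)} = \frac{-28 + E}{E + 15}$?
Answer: $- \frac{14509109}{210} \approx -69091.0$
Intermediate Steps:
$Z{\left(E \right)} = - \frac{-28 + E}{5 \left(15 + E\right)}$ ($Z{\left(E \right)} = - \frac{\left(-28 + E\right) \frac{1}{E + 15}}{5} = - \frac{\left(-28 + E\right) \frac{1}{15 + E}}{5} = - \frac{\frac{1}{15 + E} \left(-28 + E\right)}{5} = - \frac{-28 + E}{5 \left(15 + E\right)}$)
$d = -37825$ ($d = \left(-1513\right) 25 = -37825$)
$\left(-31266 + Z{\left(27 \right)}\right) + d = \left(-31266 + \frac{28 - 27}{5 \left(15 + 27\right)}\right) - 37825 = \left(-31266 + \frac{28 - 27}{5 \cdot 42}\right) - 37825 = \left(-31266 + \frac{1}{5} \cdot \frac{1}{42} \cdot 1\right) - 37825 = \left(-31266 + \frac{1}{210}\right) - 37825 = - \frac{6565859}{210} - 37825 = - \frac{14509109}{210}$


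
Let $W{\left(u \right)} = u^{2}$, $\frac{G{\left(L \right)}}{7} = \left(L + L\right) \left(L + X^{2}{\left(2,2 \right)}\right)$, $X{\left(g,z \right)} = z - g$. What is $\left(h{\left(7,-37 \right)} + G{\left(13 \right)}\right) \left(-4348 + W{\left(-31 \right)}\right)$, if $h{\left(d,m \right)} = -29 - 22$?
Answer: $-7840905$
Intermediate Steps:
$h{\left(d,m \right)} = -51$
$G{\left(L \right)} = 14 L^{2}$ ($G{\left(L \right)} = 7 \left(L + L\right) \left(L + \left(2 - 2\right)^{2}\right) = 7 \cdot 2 L \left(L + \left(2 - 2\right)^{2}\right) = 7 \cdot 2 L \left(L + 0^{2}\right) = 7 \cdot 2 L \left(L + 0\right) = 7 \cdot 2 L L = 7 \cdot 2 L^{2} = 14 L^{2}$)
$\left(h{\left(7,-37 \right)} + G{\left(13 \right)}\right) \left(-4348 + W{\left(-31 \right)}\right) = \left(-51 + 14 \cdot 13^{2}\right) \left(-4348 + \left(-31\right)^{2}\right) = \left(-51 + 14 \cdot 169\right) \left(-4348 + 961\right) = \left(-51 + 2366\right) \left(-3387\right) = 2315 \left(-3387\right) = -7840905$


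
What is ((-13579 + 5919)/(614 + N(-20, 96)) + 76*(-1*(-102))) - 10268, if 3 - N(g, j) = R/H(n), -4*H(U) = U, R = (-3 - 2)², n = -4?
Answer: -374283/148 ≈ -2528.9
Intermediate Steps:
R = 25 (R = (-5)² = 25)
H(U) = -U/4
N(g, j) = -22 (N(g, j) = 3 - 25/((-¼*(-4))) = 3 - 25/1 = 3 - 25 = -22)
((-13579 + 5919)/(614 + N(-20, 96)) + 76*(-1*(-102))) - 10268 = ((-13579 + 5919)/(614 - 22) + 76*(-1*(-102))) - 10268 = (-7660/592 + 76*102) - 10268 = (-7660*1/592 + 7752) - 10268 = (-1915/148 + 7752) - 10268 = 1145381/148 - 10268 = -374283/148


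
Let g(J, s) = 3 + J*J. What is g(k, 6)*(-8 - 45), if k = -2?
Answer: -371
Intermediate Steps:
g(J, s) = 3 + J²
g(k, 6)*(-8 - 45) = (3 + (-2)²)*(-8 - 45) = (3 + 4)*(-53) = 7*(-53) = -371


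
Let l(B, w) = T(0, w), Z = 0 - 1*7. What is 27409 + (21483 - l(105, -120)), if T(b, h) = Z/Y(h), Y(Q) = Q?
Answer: 5867033/120 ≈ 48892.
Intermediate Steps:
Z = -7 (Z = 0 - 7 = -7)
T(b, h) = -7/h
l(B, w) = -7/w
27409 + (21483 - l(105, -120)) = 27409 + (21483 - (-7)/(-120)) = 27409 + (21483 - (-7)*(-1)/120) = 27409 + (21483 - 1*7/120) = 27409 + (21483 - 7/120) = 27409 + 2577953/120 = 5867033/120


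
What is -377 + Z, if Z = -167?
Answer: -544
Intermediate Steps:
-377 + Z = -377 - 167 = -544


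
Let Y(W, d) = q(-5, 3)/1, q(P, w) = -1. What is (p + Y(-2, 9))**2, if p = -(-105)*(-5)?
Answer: 276676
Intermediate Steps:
Y(W, d) = -1 (Y(W, d) = -1/1 = -1*1 = -1)
p = -525 (p = -35*15 = -525)
(p + Y(-2, 9))**2 = (-525 - 1)**2 = (-526)**2 = 276676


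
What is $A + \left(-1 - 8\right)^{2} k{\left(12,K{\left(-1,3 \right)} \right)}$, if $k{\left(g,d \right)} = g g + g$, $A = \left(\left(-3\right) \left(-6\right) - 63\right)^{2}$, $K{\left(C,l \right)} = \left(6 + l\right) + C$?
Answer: $14661$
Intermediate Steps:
$K{\left(C,l \right)} = 6 + C + l$
$A = 2025$ ($A = \left(18 - 63\right)^{2} = \left(-45\right)^{2} = 2025$)
$k{\left(g,d \right)} = g + g^{2}$ ($k{\left(g,d \right)} = g^{2} + g = g + g^{2}$)
$A + \left(-1 - 8\right)^{2} k{\left(12,K{\left(-1,3 \right)} \right)} = 2025 + \left(-1 - 8\right)^{2} \cdot 12 \left(1 + 12\right) = 2025 + \left(-9\right)^{2} \cdot 12 \cdot 13 = 2025 + 81 \cdot 156 = 2025 + 12636 = 14661$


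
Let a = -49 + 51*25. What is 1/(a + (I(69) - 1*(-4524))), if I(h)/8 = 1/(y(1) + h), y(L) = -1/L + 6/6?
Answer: 69/396758 ≈ 0.00017391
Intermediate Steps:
y(L) = 1 - 1/L (y(L) = -1/L + 6*(⅙) = -1/L + 1 = 1 - 1/L)
I(h) = 8/h (I(h) = 8/((-1 + 1)/1 + h) = 8/(1*0 + h) = 8/(0 + h) = 8/h)
a = 1226 (a = -49 + 1275 = 1226)
1/(a + (I(69) - 1*(-4524))) = 1/(1226 + (8/69 - 1*(-4524))) = 1/(1226 + (8*(1/69) + 4524)) = 1/(1226 + (8/69 + 4524)) = 1/(1226 + 312164/69) = 1/(396758/69) = 69/396758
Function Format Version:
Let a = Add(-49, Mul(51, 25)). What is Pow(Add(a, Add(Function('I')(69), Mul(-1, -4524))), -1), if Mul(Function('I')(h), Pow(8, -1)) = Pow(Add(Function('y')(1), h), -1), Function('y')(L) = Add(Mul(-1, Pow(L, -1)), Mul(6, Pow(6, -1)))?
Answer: Rational(69, 396758) ≈ 0.00017391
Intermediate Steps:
Function('y')(L) = Add(1, Mul(-1, Pow(L, -1))) (Function('y')(L) = Add(Mul(-1, Pow(L, -1)), Mul(6, Rational(1, 6))) = Add(Mul(-1, Pow(L, -1)), 1) = Add(1, Mul(-1, Pow(L, -1))))
Function('I')(h) = Mul(8, Pow(h, -1)) (Function('I')(h) = Mul(8, Pow(Add(Mul(Pow(1, -1), Add(-1, 1)), h), -1)) = Mul(8, Pow(Add(Mul(1, 0), h), -1)) = Mul(8, Pow(Add(0, h), -1)) = Mul(8, Pow(h, -1)))
a = 1226 (a = Add(-49, 1275) = 1226)
Pow(Add(a, Add(Function('I')(69), Mul(-1, -4524))), -1) = Pow(Add(1226, Add(Mul(8, Pow(69, -1)), Mul(-1, -4524))), -1) = Pow(Add(1226, Add(Mul(8, Rational(1, 69)), 4524)), -1) = Pow(Add(1226, Add(Rational(8, 69), 4524)), -1) = Pow(Add(1226, Rational(312164, 69)), -1) = Pow(Rational(396758, 69), -1) = Rational(69, 396758)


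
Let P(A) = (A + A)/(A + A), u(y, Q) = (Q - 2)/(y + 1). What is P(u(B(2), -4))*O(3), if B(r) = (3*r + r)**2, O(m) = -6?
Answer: -6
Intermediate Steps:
B(r) = 16*r**2 (B(r) = (4*r)**2 = 16*r**2)
u(y, Q) = (-2 + Q)/(1 + y)
P(A) = 1 (P(A) = (2*A)/((2*A)) = (2*A)*(1/(2*A)) = 1)
P(u(B(2), -4))*O(3) = 1*(-6) = -6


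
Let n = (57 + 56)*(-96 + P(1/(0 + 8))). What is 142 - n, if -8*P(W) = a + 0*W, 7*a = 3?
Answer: 615779/56 ≈ 10996.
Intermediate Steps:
a = 3/7 (a = (1/7)*3 = 3/7 ≈ 0.42857)
P(W) = -3/56 (P(W) = -(3/7 + 0*W)/8 = -(3/7 + 0)/8 = -1/8*3/7 = -3/56)
n = -607827/56 (n = (57 + 56)*(-96 - 3/56) = 113*(-5379/56) = -607827/56 ≈ -10854.)
142 - n = 142 - 1*(-607827/56) = 142 + 607827/56 = 615779/56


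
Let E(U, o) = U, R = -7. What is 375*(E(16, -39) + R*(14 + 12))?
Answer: -62250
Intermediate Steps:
375*(E(16, -39) + R*(14 + 12)) = 375*(16 - 7*(14 + 12)) = 375*(16 - 7*26) = 375*(16 - 182) = 375*(-166) = -62250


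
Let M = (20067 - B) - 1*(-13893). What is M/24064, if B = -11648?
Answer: 5701/3008 ≈ 1.8953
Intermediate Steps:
M = 45608 (M = (20067 - 1*(-11648)) - 1*(-13893) = (20067 + 11648) + 13893 = 31715 + 13893 = 45608)
M/24064 = 45608/24064 = 45608*(1/24064) = 5701/3008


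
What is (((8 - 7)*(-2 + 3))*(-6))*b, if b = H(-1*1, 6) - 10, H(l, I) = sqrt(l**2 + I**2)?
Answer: 60 - 6*sqrt(37) ≈ 23.503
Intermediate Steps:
H(l, I) = sqrt(I**2 + l**2)
b = -10 + sqrt(37) (b = sqrt(6**2 + (-1*1)**2) - 10 = sqrt(36 + (-1)**2) - 10 = sqrt(36 + 1) - 10 = sqrt(37) - 10 = -10 + sqrt(37) ≈ -3.9172)
(((8 - 7)*(-2 + 3))*(-6))*b = (((8 - 7)*(-2 + 3))*(-6))*(-10 + sqrt(37)) = ((1*1)*(-6))*(-10 + sqrt(37)) = (1*(-6))*(-10 + sqrt(37)) = -6*(-10 + sqrt(37)) = 60 - 6*sqrt(37)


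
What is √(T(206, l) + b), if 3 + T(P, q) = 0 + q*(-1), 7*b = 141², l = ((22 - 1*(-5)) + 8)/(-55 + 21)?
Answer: √160765430/238 ≈ 53.274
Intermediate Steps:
l = -35/34 (l = ((22 + 5) + 8)/(-34) = (27 + 8)*(-1/34) = 35*(-1/34) = -35/34 ≈ -1.0294)
b = 19881/7 (b = (⅐)*141² = (⅐)*19881 = 19881/7 ≈ 2840.1)
T(P, q) = -3 - q (T(P, q) = -3 + (0 + q*(-1)) = -3 + (0 - q) = -3 - q)
√(T(206, l) + b) = √((-3 - 1*(-35/34)) + 19881/7) = √((-3 + 35/34) + 19881/7) = √(-67/34 + 19881/7) = √(675485/238) = √160765430/238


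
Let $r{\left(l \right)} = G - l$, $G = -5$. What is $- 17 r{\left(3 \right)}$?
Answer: $136$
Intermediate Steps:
$r{\left(l \right)} = -5 - l$
$- 17 r{\left(3 \right)} = - 17 \left(-5 - 3\right) = \left(-17\right) \left(-8\right) = 136$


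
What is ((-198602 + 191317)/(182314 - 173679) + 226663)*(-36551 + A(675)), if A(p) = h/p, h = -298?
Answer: -3219277251308104/388575 ≈ -8.2848e+9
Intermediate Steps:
A(p) = -298/p
((-198602 + 191317)/(182314 - 173679) + 226663)*(-36551 + A(675)) = ((-198602 + 191317)/(182314 - 173679) + 226663)*(-36551 - 298/675) = (-7285/8635 + 226663)*(-36551 - 298*1/675) = (-7285*1/8635 + 226663)*(-36551 - 298/675) = (-1457/1727 + 226663)*(-24672223/675) = (391445544/1727)*(-24672223/675) = -3219277251308104/388575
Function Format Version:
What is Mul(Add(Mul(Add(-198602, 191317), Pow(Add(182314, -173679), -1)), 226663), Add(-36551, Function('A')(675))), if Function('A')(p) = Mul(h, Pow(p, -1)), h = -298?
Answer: Rational(-3219277251308104, 388575) ≈ -8.2848e+9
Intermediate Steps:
Function('A')(p) = Mul(-298, Pow(p, -1))
Mul(Add(Mul(Add(-198602, 191317), Pow(Add(182314, -173679), -1)), 226663), Add(-36551, Function('A')(675))) = Mul(Add(Mul(Add(-198602, 191317), Pow(Add(182314, -173679), -1)), 226663), Add(-36551, Mul(-298, Pow(675, -1)))) = Mul(Add(Mul(-7285, Pow(8635, -1)), 226663), Add(-36551, Mul(-298, Rational(1, 675)))) = Mul(Add(Mul(-7285, Rational(1, 8635)), 226663), Add(-36551, Rational(-298, 675))) = Mul(Add(Rational(-1457, 1727), 226663), Rational(-24672223, 675)) = Mul(Rational(391445544, 1727), Rational(-24672223, 675)) = Rational(-3219277251308104, 388575)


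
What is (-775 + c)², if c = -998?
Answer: 3143529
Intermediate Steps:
(-775 + c)² = (-775 - 998)² = (-1773)² = 3143529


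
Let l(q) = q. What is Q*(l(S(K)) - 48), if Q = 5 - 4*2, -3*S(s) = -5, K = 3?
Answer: 139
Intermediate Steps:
S(s) = 5/3 (S(s) = -1/3*(-5) = 5/3)
Q = -3 (Q = 5 - 8 = -3)
Q*(l(S(K)) - 48) = -3*(5/3 - 48) = -3*(-139/3) = 139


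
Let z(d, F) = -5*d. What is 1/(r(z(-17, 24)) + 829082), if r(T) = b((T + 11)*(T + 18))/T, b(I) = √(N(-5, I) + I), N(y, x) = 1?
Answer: 5990117450/4966298555671011 - 85*√9889/4966298555671011 ≈ 1.2062e-6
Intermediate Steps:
b(I) = √(1 + I)
r(T) = √(1 + (11 + T)*(18 + T))/T (r(T) = √(1 + (T + 11)*(T + 18))/T = √(1 + (11 + T)*(18 + T))/T)
1/(r(z(-17, 24)) + 829082) = 1/(√(199 + (-5*(-17))² + 29*(-5*(-17)))/((-5*(-17))) + 829082) = 1/(√(199 + 85² + 29*85)/85 + 829082) = 1/(√(199 + 7225 + 2465)/85 + 829082) = 1/(√9889/85 + 829082) = 1/(829082 + √9889/85)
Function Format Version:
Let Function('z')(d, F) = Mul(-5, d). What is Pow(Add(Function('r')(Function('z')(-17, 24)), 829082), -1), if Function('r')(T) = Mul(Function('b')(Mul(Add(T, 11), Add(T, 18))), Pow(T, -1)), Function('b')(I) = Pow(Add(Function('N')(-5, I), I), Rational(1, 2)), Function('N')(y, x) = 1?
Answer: Add(Rational(5990117450, 4966298555671011), Mul(Rational(-85, 4966298555671011), Pow(9889, Rational(1, 2)))) ≈ 1.2062e-6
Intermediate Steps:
Function('b')(I) = Pow(Add(1, I), Rational(1, 2))
Function('r')(T) = Mul(Pow(T, -1), Pow(Add(1, Mul(Add(11, T), Add(18, T))), Rational(1, 2))) (Function('r')(T) = Mul(Pow(Add(1, Mul(Add(T, 11), Add(T, 18))), Rational(1, 2)), Pow(T, -1)) = Mul(Pow(Add(1, Mul(Add(11, T), Add(18, T))), Rational(1, 2)), Pow(T, -1)) = Mul(Pow(T, -1), Pow(Add(1, Mul(Add(11, T), Add(18, T))), Rational(1, 2))))
Pow(Add(Function('r')(Function('z')(-17, 24)), 829082), -1) = Pow(Add(Mul(Pow(Mul(-5, -17), -1), Pow(Add(199, Pow(Mul(-5, -17), 2), Mul(29, Mul(-5, -17))), Rational(1, 2))), 829082), -1) = Pow(Add(Mul(Pow(85, -1), Pow(Add(199, Pow(85, 2), Mul(29, 85)), Rational(1, 2))), 829082), -1) = Pow(Add(Mul(Rational(1, 85), Pow(Add(199, 7225, 2465), Rational(1, 2))), 829082), -1) = Pow(Add(Mul(Rational(1, 85), Pow(9889, Rational(1, 2))), 829082), -1) = Pow(Add(829082, Mul(Rational(1, 85), Pow(9889, Rational(1, 2)))), -1)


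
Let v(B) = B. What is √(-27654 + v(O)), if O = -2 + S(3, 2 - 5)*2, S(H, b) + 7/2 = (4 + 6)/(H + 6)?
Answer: I*√248947/3 ≈ 166.32*I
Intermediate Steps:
S(H, b) = -7/2 + 10/(6 + H) (S(H, b) = -7/2 + (4 + 6)/(H + 6) = -7/2 + 10/(6 + H))
O = -61/9 (O = -2 + ((-22 - 7*3)/(2*(6 + 3)))*2 = -2 + ((½)*(-22 - 21)/9)*2 = -2 + ((½)*(⅑)*(-43))*2 = -2 - 43/18*2 = -2 - 43/9 = -61/9 ≈ -6.7778)
√(-27654 + v(O)) = √(-27654 - 61/9) = √(-248947/9) = I*√248947/3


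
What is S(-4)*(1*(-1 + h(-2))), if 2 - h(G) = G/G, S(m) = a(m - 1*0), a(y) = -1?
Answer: 0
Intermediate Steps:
S(m) = -1
h(G) = 1 (h(G) = 2 - G/G = 2 - 1*1 = 2 - 1 = 1)
S(-4)*(1*(-1 + h(-2))) = -(-1 + 1) = -0 = -1*0 = 0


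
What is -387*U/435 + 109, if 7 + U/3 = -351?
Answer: 154351/145 ≈ 1064.5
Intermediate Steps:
U = -1074 (U = -21 + 3*(-351) = -21 - 1053 = -1074)
-387*U/435 + 109 = -(-415638)/435 + 109 = -387*(-358/145) + 109 = 138546/145 + 109 = 154351/145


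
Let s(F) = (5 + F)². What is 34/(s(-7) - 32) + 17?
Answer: 221/14 ≈ 15.786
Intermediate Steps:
34/(s(-7) - 32) + 17 = 34/((5 - 7)² - 32) + 17 = 34/((-2)² - 32) + 17 = 34/(4 - 32) + 17 = 34/(-28) + 17 = 34*(-1/28) + 17 = -17/14 + 17 = 221/14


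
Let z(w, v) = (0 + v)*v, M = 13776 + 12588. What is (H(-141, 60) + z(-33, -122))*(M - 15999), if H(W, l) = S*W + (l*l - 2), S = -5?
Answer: 198873255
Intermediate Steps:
M = 26364
z(w, v) = v² (z(w, v) = v*v = v²)
H(W, l) = -2 + l² - 5*W (H(W, l) = -5*W + (l*l - 2) = -5*W + (l² - 2) = -5*W + (-2 + l²) = -2 + l² - 5*W)
(H(-141, 60) + z(-33, -122))*(M - 15999) = ((-2 + 60² - 5*(-141)) + (-122)²)*(26364 - 15999) = ((-2 + 3600 + 705) + 14884)*10365 = (4303 + 14884)*10365 = 19187*10365 = 198873255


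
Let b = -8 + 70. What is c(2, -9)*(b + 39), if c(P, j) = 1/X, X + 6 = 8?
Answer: 101/2 ≈ 50.500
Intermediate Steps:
X = 2 (X = -6 + 8 = 2)
b = 62
c(P, j) = ½ (c(P, j) = 1/2 = ½)
c(2, -9)*(b + 39) = (62 + 39)/2 = (½)*101 = 101/2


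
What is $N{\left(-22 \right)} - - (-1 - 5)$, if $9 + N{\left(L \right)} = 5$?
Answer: $-10$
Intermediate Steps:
$N{\left(L \right)} = -4$ ($N{\left(L \right)} = -9 + 5 = -4$)
$N{\left(-22 \right)} - - (-1 - 5) = -4 - - (-1 - 5) = -4 - \left(-1\right) \left(-6\right) = -4 - 6 = -10$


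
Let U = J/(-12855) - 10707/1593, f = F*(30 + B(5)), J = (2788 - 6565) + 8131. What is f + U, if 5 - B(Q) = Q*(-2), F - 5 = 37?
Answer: 4284319327/2275335 ≈ 1882.9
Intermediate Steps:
F = 42 (F = 5 + 37 = 42)
B(Q) = 5 + 2*Q (B(Q) = 5 - Q*(-2) = 5 - (-2)*Q = 5 + 2*Q)
J = 4354 (J = -3777 + 8131 = 4354)
f = 1890 (f = 42*(30 + (5 + 2*5)) = 42*(30 + (5 + 10)) = 42*(30 + 15) = 42*45 = 1890)
U = -16063823/2275335 (U = 4354/(-12855) - 10707/1593 = 4354*(-1/12855) - 10707*1/1593 = -4354/12855 - 3569/531 = -16063823/2275335 ≈ -7.0600)
f + U = 1890 - 16063823/2275335 = 4284319327/2275335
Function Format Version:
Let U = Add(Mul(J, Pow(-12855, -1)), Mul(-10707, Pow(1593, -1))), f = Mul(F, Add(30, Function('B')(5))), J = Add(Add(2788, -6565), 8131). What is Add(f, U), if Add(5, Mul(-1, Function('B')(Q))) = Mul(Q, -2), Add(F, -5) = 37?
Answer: Rational(4284319327, 2275335) ≈ 1882.9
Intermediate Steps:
F = 42 (F = Add(5, 37) = 42)
Function('B')(Q) = Add(5, Mul(2, Q)) (Function('B')(Q) = Add(5, Mul(-1, Mul(Q, -2))) = Add(5, Mul(-1, Mul(-2, Q))) = Add(5, Mul(2, Q)))
J = 4354 (J = Add(-3777, 8131) = 4354)
f = 1890 (f = Mul(42, Add(30, Add(5, Mul(2, 5)))) = Mul(42, Add(30, Add(5, 10))) = Mul(42, Add(30, 15)) = Mul(42, 45) = 1890)
U = Rational(-16063823, 2275335) (U = Add(Mul(4354, Pow(-12855, -1)), Mul(-10707, Pow(1593, -1))) = Add(Mul(4354, Rational(-1, 12855)), Mul(-10707, Rational(1, 1593))) = Add(Rational(-4354, 12855), Rational(-3569, 531)) = Rational(-16063823, 2275335) ≈ -7.0600)
Add(f, U) = Add(1890, Rational(-16063823, 2275335)) = Rational(4284319327, 2275335)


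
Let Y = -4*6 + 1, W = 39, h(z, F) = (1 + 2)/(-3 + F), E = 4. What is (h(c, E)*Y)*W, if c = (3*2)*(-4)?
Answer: -2691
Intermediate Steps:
c = -24 (c = 6*(-4) = -24)
h(z, F) = 3/(-3 + F)
Y = -23 (Y = -24 + 1 = -23)
(h(c, E)*Y)*W = ((3/(-3 + 4))*(-23))*39 = ((3/1)*(-23))*39 = ((3*1)*(-23))*39 = (3*(-23))*39 = -69*39 = -2691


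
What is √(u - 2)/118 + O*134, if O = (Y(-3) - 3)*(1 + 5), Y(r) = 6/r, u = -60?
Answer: -4020 + I*√62/118 ≈ -4020.0 + 0.066729*I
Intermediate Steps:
O = -30 (O = (6/(-3) - 3)*(1 + 5) = (6*(-⅓) - 3)*6 = (-2 - 3)*6 = -5*6 = -30)
√(u - 2)/118 + O*134 = √(-60 - 2)/118 - 30*134 = √(-62)*(1/118) - 4020 = (I*√62)*(1/118) - 4020 = I*√62/118 - 4020 = -4020 + I*√62/118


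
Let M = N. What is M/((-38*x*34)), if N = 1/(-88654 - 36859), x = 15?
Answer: 1/2432441940 ≈ 4.1111e-10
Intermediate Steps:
N = -1/125513 (N = 1/(-125513) = -1/125513 ≈ -7.9673e-6)
M = -1/125513 ≈ -7.9673e-6
M/((-38*x*34)) = -1/(125513*(-38*15*34)) = -1/(125513*((-570*34))) = -1/125513/(-19380) = -1/125513*(-1/19380) = 1/2432441940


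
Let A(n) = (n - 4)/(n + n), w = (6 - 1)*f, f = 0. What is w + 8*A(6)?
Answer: 4/3 ≈ 1.3333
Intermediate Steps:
w = 0 (w = (6 - 1)*0 = 5*0 = 0)
A(n) = (-4 + n)/(2*n) (A(n) = (-4 + n)/((2*n)) = (-4 + n)*(1/(2*n)) = (-4 + n)/(2*n))
w + 8*A(6) = 0 + 8*((½)*(-4 + 6)/6) = 0 + 8*((½)*(⅙)*2) = 0 + 8*(⅙) = 0 + 4/3 = 4/3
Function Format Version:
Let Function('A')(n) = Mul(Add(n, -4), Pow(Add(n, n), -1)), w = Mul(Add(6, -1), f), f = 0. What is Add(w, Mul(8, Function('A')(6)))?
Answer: Rational(4, 3) ≈ 1.3333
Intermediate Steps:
w = 0 (w = Mul(Add(6, -1), 0) = Mul(5, 0) = 0)
Function('A')(n) = Mul(Rational(1, 2), Pow(n, -1), Add(-4, n)) (Function('A')(n) = Mul(Add(-4, n), Pow(Mul(2, n), -1)) = Mul(Add(-4, n), Mul(Rational(1, 2), Pow(n, -1))) = Mul(Rational(1, 2), Pow(n, -1), Add(-4, n)))
Add(w, Mul(8, Function('A')(6))) = Add(0, Mul(8, Mul(Rational(1, 2), Pow(6, -1), Add(-4, 6)))) = Add(0, Mul(8, Mul(Rational(1, 2), Rational(1, 6), 2))) = Add(0, Mul(8, Rational(1, 6))) = Add(0, Rational(4, 3)) = Rational(4, 3)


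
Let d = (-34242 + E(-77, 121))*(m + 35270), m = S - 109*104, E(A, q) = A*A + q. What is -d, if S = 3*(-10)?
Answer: 673901568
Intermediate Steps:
E(A, q) = q + A² (E(A, q) = A² + q = q + A²)
S = -30
m = -11366 (m = -30 - 109*104 = -30 - 11336 = -11366)
d = -673901568 (d = (-34242 + (121 + (-77)²))*(-11366 + 35270) = (-34242 + (121 + 5929))*23904 = (-34242 + 6050)*23904 = -28192*23904 = -673901568)
-d = -1*(-673901568) = 673901568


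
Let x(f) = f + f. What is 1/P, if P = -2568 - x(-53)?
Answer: -1/2462 ≈ -0.00040617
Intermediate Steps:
x(f) = 2*f
P = -2462 (P = -2568 - 2*(-53) = -2568 - 1*(-106) = -2568 + 106 = -2462)
1/P = 1/(-2462) = -1/2462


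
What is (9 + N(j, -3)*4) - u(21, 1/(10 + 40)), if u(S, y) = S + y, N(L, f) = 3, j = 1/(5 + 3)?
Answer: -1/50 ≈ -0.020000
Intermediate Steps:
j = ⅛ (j = 1/8 = ⅛ ≈ 0.12500)
(9 + N(j, -3)*4) - u(21, 1/(10 + 40)) = (9 + 3*4) - (21 + 1/(10 + 40)) = (9 + 12) - (21 + 1/50) = 21 - (21 + 1/50) = 21 - 1*1051/50 = 21 - 1051/50 = -1/50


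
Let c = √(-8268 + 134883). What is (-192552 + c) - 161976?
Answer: -354528 + √126615 ≈ -3.5417e+5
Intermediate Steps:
c = √126615 ≈ 355.83
(-192552 + c) - 161976 = (-192552 + √126615) - 161976 = -354528 + √126615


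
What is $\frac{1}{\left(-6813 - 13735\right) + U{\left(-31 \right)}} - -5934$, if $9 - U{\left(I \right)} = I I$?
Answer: $\frac{127580999}{21500} \approx 5934.0$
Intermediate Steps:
$U{\left(I \right)} = 9 - I^{2}$ ($U{\left(I \right)} = 9 - I I = 9 - I^{2}$)
$\frac{1}{\left(-6813 - 13735\right) + U{\left(-31 \right)}} - -5934 = \frac{1}{\left(-6813 - 13735\right) + \left(9 - \left(-31\right)^{2}\right)} - -5934 = \frac{1}{-20548 + \left(9 - 961\right)} + 5934 = \frac{1}{-20548 - 952} + 5934 = \frac{1}{-21500} + 5934 = - \frac{1}{21500} + 5934 = \frac{127580999}{21500}$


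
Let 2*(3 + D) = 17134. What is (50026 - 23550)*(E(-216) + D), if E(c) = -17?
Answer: 226290372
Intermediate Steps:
D = 8564 (D = -3 + (1/2)*17134 = -3 + 8567 = 8564)
(50026 - 23550)*(E(-216) + D) = (50026 - 23550)*(-17 + 8564) = 26476*8547 = 226290372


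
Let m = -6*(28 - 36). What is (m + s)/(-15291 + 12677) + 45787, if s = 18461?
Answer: 119668709/2614 ≈ 45780.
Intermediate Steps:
m = 48 (m = -6*(-8) = 48)
(m + s)/(-15291 + 12677) + 45787 = (48 + 18461)/(-15291 + 12677) + 45787 = 18509/(-2614) + 45787 = 18509*(-1/2614) + 45787 = -18509/2614 + 45787 = 119668709/2614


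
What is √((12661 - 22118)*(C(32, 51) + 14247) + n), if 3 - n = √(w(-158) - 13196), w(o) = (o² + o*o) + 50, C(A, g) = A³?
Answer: √(-444620852 - √36782) ≈ 21086.0*I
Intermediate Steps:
w(o) = 50 + 2*o² (w(o) = (o² + o²) + 50 = 2*o² + 50 = 50 + 2*o²)
n = 3 - √36782 (n = 3 - √((50 + 2*(-158)²) - 13196) = 3 - √((50 + 2*24964) - 13196) = 3 - √((50 + 49928) - 13196) = 3 - √(49978 - 13196) = 3 - √36782 ≈ -188.79)
√((12661 - 22118)*(C(32, 51) + 14247) + n) = √((12661 - 22118)*(32³ + 14247) + (3 - √36782)) = √(-9457*(32768 + 14247) + (3 - √36782)) = √(-9457*47015 + (3 - √36782)) = √(-444620855 + (3 - √36782)) = √(-444620852 - √36782)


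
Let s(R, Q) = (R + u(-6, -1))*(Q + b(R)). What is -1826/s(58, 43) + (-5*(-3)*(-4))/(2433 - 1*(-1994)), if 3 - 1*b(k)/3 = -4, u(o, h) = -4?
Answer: -4145531/7649856 ≈ -0.54191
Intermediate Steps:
b(k) = 21 (b(k) = 9 - 3*(-4) = 9 + 12 = 21)
s(R, Q) = (-4 + R)*(21 + Q) (s(R, Q) = (R - 4)*(Q + 21) = (-4 + R)*(21 + Q))
-1826/s(58, 43) + (-5*(-3)*(-4))/(2433 - 1*(-1994)) = -1826/(-84 - 4*43 + 21*58 + 43*58) + (-5*(-3)*(-4))/(2433 - 1*(-1994)) = -1826/(-84 - 172 + 1218 + 2494) + (15*(-4))/(2433 + 1994) = -1826/3456 - 60/4427 = -1826*1/3456 - 60*1/4427 = -913/1728 - 60/4427 = -4145531/7649856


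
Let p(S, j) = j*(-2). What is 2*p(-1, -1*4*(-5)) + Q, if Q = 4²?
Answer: -64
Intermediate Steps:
p(S, j) = -2*j
Q = 16
2*p(-1, -1*4*(-5)) + Q = 2*(-2*(-1*4)*(-5)) + 16 = 2*(-(-8)*(-5)) + 16 = 2*(-2*20) + 16 = 2*(-40) + 16 = -80 + 16 = -64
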